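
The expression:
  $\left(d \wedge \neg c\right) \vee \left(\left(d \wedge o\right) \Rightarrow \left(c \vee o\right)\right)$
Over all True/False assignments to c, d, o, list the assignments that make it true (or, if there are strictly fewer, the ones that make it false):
is always true.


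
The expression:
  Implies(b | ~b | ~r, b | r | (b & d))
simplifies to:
b | r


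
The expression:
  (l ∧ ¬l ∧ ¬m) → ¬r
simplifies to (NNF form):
True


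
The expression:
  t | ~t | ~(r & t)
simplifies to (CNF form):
True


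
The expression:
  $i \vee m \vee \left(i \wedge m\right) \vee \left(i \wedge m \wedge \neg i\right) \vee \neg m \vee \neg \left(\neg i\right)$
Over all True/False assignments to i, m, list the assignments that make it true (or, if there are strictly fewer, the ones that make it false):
is always true.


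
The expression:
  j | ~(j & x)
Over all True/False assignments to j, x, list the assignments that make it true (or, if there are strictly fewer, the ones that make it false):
is always true.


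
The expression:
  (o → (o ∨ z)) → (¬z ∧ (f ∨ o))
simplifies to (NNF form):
¬z ∧ (f ∨ o)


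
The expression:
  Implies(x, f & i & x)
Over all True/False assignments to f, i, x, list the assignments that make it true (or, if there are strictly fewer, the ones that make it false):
is false only for:
  f=False, i=False, x=True;
  f=False, i=True, x=True;
  f=True, i=False, x=True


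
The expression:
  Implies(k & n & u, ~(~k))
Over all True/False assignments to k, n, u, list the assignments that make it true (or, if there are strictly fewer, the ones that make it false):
is always true.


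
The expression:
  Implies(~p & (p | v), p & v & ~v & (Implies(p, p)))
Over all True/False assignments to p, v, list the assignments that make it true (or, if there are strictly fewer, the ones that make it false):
is false only for:
  p=False, v=True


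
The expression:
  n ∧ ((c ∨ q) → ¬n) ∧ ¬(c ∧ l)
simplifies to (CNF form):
n ∧ ¬c ∧ ¬q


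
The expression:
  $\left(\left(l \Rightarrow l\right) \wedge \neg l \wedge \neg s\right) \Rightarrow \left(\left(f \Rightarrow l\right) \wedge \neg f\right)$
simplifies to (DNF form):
$l \vee s \vee \neg f$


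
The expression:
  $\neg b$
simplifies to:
$\neg b$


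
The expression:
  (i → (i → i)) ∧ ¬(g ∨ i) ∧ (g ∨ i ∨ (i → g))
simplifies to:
¬g ∧ ¬i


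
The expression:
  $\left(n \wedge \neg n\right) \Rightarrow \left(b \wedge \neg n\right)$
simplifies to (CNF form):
$\text{True}$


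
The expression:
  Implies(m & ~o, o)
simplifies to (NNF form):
o | ~m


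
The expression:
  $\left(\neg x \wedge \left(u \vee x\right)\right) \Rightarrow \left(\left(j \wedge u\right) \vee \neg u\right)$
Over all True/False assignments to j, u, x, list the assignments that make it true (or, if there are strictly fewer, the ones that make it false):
is false only for:
  j=False, u=True, x=False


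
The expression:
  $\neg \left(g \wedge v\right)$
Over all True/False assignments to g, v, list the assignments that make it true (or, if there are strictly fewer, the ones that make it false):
is false only for:
  g=True, v=True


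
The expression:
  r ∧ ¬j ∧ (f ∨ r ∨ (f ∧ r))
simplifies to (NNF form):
r ∧ ¬j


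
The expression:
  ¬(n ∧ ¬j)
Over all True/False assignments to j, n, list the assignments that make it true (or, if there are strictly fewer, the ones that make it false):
is false only for:
  j=False, n=True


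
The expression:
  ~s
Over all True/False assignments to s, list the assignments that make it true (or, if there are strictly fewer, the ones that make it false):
is true only for:
  s=False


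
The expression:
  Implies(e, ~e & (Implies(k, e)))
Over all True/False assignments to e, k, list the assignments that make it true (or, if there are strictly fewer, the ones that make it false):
is true only for:
  e=False, k=False;
  e=False, k=True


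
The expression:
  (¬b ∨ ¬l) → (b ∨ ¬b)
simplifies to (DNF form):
True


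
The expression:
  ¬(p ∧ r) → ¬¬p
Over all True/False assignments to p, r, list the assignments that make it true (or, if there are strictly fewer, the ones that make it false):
is true only for:
  p=True, r=False;
  p=True, r=True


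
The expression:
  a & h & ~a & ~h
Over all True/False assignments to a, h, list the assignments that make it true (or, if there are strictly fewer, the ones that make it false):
is never true.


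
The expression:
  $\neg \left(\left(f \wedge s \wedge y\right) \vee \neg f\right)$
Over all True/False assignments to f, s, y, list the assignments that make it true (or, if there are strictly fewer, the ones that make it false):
is true only for:
  f=True, s=False, y=False;
  f=True, s=False, y=True;
  f=True, s=True, y=False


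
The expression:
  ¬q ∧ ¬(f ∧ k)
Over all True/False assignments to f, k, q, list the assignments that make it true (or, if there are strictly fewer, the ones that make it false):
is true only for:
  f=False, k=False, q=False;
  f=False, k=True, q=False;
  f=True, k=False, q=False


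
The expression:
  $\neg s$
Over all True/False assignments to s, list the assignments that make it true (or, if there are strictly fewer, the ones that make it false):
is true only for:
  s=False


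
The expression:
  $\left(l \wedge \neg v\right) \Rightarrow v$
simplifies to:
$v \vee \neg l$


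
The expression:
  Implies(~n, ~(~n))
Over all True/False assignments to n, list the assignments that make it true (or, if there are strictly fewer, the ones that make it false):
is true only for:
  n=True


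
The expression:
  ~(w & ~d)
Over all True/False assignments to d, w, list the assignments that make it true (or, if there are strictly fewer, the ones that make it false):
is false only for:
  d=False, w=True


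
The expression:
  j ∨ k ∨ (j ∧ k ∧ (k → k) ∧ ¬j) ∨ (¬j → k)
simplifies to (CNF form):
j ∨ k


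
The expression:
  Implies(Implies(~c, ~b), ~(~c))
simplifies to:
b | c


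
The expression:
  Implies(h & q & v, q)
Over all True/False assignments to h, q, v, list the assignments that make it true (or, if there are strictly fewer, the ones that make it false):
is always true.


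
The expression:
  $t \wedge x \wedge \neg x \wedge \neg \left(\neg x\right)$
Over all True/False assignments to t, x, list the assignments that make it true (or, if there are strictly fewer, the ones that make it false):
is never true.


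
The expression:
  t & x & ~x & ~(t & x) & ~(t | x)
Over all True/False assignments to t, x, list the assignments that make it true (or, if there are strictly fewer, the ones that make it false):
is never true.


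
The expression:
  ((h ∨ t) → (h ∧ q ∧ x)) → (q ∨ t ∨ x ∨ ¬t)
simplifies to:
True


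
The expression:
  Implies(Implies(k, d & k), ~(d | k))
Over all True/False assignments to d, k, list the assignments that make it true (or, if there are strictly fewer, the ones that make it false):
is true only for:
  d=False, k=False;
  d=False, k=True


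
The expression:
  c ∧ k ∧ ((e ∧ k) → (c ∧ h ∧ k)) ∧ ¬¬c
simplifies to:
c ∧ k ∧ (h ∨ ¬e)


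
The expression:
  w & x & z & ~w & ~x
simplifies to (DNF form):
False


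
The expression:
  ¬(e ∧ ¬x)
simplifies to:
x ∨ ¬e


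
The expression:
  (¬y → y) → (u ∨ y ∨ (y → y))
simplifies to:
True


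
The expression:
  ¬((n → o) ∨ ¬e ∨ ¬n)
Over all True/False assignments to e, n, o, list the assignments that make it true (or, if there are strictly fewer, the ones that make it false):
is true only for:
  e=True, n=True, o=False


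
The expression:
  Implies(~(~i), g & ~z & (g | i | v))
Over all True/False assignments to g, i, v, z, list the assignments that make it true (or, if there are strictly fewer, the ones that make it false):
is false only for:
  g=False, i=True, v=False, z=False;
  g=False, i=True, v=False, z=True;
  g=False, i=True, v=True, z=False;
  g=False, i=True, v=True, z=True;
  g=True, i=True, v=False, z=True;
  g=True, i=True, v=True, z=True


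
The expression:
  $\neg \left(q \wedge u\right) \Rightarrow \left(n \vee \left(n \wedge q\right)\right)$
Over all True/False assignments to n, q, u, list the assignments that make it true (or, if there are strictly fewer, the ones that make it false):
is false only for:
  n=False, q=False, u=False;
  n=False, q=False, u=True;
  n=False, q=True, u=False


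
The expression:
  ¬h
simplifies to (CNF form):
¬h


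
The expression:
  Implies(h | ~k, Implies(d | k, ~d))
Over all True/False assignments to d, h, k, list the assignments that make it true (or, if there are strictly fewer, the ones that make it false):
is false only for:
  d=True, h=False, k=False;
  d=True, h=True, k=False;
  d=True, h=True, k=True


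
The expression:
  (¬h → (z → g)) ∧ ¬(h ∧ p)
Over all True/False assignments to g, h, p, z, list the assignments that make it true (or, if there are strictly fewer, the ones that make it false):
is false only for:
  g=False, h=False, p=False, z=True;
  g=False, h=False, p=True, z=True;
  g=False, h=True, p=True, z=False;
  g=False, h=True, p=True, z=True;
  g=True, h=True, p=True, z=False;
  g=True, h=True, p=True, z=True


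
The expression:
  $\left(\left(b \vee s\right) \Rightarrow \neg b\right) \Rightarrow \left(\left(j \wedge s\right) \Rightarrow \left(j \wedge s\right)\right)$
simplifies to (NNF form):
$\text{True}$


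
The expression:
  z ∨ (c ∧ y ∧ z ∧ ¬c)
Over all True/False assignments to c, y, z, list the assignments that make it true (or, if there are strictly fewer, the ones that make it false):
is true only for:
  c=False, y=False, z=True;
  c=False, y=True, z=True;
  c=True, y=False, z=True;
  c=True, y=True, z=True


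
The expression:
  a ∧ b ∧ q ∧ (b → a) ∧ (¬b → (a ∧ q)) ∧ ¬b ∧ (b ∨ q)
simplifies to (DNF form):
False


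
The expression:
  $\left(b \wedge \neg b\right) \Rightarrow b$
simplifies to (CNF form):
$\text{True}$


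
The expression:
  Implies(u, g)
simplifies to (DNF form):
g | ~u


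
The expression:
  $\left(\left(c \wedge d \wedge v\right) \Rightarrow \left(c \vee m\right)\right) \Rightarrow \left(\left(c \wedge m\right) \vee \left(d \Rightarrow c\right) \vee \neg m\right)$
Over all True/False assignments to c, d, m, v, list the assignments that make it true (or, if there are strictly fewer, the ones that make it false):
is false only for:
  c=False, d=True, m=True, v=False;
  c=False, d=True, m=True, v=True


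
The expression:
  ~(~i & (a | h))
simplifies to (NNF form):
i | (~a & ~h)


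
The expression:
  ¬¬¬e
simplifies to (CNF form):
¬e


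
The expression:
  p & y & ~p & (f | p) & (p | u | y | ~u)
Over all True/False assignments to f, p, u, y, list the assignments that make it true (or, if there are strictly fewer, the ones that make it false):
is never true.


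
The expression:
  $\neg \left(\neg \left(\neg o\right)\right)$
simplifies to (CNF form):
$\neg o$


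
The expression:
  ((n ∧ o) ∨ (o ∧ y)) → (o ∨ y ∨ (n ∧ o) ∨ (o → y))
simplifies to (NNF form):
True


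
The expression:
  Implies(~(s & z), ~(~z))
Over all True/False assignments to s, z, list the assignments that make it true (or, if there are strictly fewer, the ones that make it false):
is true only for:
  s=False, z=True;
  s=True, z=True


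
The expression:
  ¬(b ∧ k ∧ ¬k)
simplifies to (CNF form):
True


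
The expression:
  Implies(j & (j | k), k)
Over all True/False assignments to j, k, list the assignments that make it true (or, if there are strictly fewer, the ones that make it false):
is false only for:
  j=True, k=False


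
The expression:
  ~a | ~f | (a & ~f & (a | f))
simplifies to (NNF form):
~a | ~f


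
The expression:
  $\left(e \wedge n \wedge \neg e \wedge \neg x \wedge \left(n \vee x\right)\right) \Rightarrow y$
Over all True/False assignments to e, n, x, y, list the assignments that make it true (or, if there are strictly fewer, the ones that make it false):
is always true.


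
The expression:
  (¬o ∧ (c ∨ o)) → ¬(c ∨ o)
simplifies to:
o ∨ ¬c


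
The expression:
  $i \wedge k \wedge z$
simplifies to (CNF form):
$i \wedge k \wedge z$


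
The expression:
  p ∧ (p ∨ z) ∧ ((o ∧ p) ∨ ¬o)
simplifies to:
p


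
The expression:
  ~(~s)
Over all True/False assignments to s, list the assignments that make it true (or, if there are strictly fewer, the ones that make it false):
is true only for:
  s=True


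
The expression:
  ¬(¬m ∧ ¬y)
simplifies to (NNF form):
m ∨ y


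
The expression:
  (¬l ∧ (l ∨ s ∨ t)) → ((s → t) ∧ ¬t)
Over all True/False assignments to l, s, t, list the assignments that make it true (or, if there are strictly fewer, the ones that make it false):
is false only for:
  l=False, s=False, t=True;
  l=False, s=True, t=False;
  l=False, s=True, t=True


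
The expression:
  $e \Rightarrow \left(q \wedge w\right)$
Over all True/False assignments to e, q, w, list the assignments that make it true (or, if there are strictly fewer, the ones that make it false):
is false only for:
  e=True, q=False, w=False;
  e=True, q=False, w=True;
  e=True, q=True, w=False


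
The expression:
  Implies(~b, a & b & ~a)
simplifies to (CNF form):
b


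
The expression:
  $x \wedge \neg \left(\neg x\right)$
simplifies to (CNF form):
$x$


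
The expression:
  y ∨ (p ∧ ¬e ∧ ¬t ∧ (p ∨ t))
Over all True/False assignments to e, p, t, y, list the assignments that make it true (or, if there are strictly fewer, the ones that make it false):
is false only for:
  e=False, p=False, t=False, y=False;
  e=False, p=False, t=True, y=False;
  e=False, p=True, t=True, y=False;
  e=True, p=False, t=False, y=False;
  e=True, p=False, t=True, y=False;
  e=True, p=True, t=False, y=False;
  e=True, p=True, t=True, y=False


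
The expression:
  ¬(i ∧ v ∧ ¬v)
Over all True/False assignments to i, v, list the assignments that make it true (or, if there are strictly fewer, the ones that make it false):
is always true.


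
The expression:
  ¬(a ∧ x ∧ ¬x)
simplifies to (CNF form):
True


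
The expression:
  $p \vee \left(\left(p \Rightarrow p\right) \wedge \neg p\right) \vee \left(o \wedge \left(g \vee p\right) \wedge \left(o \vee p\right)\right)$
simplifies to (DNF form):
$\text{True}$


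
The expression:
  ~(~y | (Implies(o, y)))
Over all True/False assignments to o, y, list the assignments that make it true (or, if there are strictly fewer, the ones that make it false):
is never true.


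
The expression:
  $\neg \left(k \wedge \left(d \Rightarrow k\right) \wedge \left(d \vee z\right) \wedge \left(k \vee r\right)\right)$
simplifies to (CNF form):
$\left(\neg d \vee \neg k\right) \wedge \left(\neg k \vee \neg z\right)$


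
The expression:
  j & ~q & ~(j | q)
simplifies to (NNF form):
False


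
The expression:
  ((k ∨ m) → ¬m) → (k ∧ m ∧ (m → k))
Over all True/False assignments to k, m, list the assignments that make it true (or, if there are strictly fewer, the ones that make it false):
is true only for:
  k=False, m=True;
  k=True, m=True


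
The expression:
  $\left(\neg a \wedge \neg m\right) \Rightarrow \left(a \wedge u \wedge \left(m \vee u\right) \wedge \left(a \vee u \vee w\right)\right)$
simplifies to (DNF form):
$a \vee m$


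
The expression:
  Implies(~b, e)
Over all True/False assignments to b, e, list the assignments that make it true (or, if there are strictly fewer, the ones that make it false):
is false only for:
  b=False, e=False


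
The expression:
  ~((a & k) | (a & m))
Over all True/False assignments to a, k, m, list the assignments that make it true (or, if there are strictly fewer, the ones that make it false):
is false only for:
  a=True, k=False, m=True;
  a=True, k=True, m=False;
  a=True, k=True, m=True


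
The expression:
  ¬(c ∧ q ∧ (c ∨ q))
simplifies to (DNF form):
¬c ∨ ¬q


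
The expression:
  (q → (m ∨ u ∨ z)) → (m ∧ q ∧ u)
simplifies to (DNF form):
(m ∧ q ∧ u) ∨ (q ∧ ¬m ∧ ¬u ∧ ¬z)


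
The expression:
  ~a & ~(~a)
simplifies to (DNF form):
False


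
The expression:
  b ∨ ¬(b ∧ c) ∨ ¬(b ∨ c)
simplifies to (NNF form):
True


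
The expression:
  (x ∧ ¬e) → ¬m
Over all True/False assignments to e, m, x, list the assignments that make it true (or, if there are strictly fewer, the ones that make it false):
is false only for:
  e=False, m=True, x=True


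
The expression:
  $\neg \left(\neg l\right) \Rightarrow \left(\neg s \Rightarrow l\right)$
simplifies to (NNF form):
$\text{True}$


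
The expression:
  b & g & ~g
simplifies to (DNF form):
False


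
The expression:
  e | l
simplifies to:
e | l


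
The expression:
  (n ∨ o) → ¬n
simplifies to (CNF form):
¬n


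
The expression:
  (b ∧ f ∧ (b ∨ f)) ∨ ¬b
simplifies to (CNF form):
f ∨ ¬b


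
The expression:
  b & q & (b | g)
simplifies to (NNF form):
b & q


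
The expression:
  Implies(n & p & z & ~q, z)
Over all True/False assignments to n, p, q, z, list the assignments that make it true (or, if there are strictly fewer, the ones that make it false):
is always true.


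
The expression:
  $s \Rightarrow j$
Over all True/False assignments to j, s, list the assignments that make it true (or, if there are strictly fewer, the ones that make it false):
is false only for:
  j=False, s=True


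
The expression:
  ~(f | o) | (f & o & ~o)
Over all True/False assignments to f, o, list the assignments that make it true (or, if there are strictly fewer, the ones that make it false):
is true only for:
  f=False, o=False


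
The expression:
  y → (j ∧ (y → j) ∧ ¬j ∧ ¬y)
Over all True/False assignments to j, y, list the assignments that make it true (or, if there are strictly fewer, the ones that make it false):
is true only for:
  j=False, y=False;
  j=True, y=False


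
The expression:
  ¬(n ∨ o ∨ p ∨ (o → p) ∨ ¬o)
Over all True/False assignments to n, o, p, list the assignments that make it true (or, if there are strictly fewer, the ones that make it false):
is never true.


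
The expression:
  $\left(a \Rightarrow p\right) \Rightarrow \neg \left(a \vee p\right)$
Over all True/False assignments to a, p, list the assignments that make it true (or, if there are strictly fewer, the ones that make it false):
is true only for:
  a=False, p=False;
  a=True, p=False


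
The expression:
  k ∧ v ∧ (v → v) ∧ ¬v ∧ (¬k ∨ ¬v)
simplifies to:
False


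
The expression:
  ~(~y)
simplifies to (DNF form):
y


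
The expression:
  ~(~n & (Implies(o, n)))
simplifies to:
n | o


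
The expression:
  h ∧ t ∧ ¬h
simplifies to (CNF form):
False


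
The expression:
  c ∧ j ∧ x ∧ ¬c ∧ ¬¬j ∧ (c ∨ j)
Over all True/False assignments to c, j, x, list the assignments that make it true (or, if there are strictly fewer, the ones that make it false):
is never true.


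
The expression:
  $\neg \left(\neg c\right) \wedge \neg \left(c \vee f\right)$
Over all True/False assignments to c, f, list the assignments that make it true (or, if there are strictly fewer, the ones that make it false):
is never true.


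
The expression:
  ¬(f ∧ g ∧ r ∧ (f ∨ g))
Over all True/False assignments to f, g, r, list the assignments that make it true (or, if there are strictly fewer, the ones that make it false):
is false only for:
  f=True, g=True, r=True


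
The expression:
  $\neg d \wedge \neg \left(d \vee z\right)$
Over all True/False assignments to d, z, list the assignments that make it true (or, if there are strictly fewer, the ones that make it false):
is true only for:
  d=False, z=False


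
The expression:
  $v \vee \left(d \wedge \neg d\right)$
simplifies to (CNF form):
$v$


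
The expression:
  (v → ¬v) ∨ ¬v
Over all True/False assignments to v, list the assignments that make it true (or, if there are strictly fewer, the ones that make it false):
is true only for:
  v=False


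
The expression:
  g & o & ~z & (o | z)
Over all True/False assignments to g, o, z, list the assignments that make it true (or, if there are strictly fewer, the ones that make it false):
is true only for:
  g=True, o=True, z=False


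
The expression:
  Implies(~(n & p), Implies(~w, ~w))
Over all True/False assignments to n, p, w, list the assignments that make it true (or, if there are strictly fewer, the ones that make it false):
is always true.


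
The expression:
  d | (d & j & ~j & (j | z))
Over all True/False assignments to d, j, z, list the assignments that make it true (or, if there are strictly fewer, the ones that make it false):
is true only for:
  d=True, j=False, z=False;
  d=True, j=False, z=True;
  d=True, j=True, z=False;
  d=True, j=True, z=True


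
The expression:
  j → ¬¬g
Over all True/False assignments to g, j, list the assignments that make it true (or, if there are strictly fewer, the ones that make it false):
is false only for:
  g=False, j=True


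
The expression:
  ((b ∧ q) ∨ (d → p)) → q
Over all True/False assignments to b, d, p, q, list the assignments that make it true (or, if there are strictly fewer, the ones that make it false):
is false only for:
  b=False, d=False, p=False, q=False;
  b=False, d=False, p=True, q=False;
  b=False, d=True, p=True, q=False;
  b=True, d=False, p=False, q=False;
  b=True, d=False, p=True, q=False;
  b=True, d=True, p=True, q=False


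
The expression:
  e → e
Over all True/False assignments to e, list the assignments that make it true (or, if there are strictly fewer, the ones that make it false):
is always true.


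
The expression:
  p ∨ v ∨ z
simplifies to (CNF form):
p ∨ v ∨ z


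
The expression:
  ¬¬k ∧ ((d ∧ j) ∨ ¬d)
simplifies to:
k ∧ (j ∨ ¬d)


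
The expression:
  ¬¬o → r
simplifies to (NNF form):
r ∨ ¬o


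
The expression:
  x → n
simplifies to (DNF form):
n ∨ ¬x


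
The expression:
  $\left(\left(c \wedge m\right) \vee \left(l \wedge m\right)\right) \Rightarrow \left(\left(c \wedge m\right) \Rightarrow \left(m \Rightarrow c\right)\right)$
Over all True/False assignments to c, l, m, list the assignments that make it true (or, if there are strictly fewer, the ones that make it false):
is always true.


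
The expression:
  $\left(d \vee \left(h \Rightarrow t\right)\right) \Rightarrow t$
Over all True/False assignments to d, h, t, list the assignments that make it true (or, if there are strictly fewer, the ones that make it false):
is false only for:
  d=False, h=False, t=False;
  d=True, h=False, t=False;
  d=True, h=True, t=False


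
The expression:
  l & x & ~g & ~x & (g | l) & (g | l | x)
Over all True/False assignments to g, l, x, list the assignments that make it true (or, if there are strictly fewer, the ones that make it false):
is never true.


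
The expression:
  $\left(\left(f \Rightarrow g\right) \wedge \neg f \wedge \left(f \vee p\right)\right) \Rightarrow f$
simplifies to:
$f \vee \neg p$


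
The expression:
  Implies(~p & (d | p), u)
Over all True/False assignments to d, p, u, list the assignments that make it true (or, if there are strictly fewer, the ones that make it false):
is false only for:
  d=True, p=False, u=False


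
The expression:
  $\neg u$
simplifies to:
$\neg u$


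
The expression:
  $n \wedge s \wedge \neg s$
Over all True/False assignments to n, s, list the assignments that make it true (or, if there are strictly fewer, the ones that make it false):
is never true.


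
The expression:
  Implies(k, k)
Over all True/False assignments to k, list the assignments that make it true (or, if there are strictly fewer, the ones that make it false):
is always true.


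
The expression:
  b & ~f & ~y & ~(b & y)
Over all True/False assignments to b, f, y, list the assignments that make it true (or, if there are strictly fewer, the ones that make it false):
is true only for:
  b=True, f=False, y=False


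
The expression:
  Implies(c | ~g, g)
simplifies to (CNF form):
g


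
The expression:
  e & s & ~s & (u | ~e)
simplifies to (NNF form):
False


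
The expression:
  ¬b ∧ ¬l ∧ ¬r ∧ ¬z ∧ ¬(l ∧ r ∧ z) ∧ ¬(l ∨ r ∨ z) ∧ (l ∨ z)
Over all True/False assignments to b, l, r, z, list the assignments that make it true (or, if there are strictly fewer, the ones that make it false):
is never true.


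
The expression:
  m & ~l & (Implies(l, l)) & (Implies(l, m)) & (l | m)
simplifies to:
m & ~l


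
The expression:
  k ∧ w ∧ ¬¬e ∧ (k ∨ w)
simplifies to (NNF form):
e ∧ k ∧ w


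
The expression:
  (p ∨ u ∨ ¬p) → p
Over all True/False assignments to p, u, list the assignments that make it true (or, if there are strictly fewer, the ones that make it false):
is true only for:
  p=True, u=False;
  p=True, u=True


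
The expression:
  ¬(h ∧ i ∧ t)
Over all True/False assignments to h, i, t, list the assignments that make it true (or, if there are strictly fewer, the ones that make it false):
is false only for:
  h=True, i=True, t=True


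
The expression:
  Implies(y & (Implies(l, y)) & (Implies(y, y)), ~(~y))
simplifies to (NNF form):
True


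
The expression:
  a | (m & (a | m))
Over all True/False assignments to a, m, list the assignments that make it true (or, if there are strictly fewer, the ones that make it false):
is false only for:
  a=False, m=False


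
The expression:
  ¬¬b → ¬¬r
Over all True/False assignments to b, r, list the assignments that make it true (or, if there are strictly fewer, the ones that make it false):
is false only for:
  b=True, r=False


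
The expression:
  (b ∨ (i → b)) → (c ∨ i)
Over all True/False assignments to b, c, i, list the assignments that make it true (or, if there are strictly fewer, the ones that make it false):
is false only for:
  b=False, c=False, i=False;
  b=True, c=False, i=False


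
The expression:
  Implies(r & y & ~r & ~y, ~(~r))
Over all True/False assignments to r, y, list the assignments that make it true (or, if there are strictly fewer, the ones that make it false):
is always true.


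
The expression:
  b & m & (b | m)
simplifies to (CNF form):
b & m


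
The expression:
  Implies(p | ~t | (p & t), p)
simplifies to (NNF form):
p | t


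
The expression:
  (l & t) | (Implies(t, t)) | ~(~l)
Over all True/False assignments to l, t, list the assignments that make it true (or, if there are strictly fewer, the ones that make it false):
is always true.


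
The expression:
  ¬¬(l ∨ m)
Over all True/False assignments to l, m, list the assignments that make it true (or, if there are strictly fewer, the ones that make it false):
is false only for:
  l=False, m=False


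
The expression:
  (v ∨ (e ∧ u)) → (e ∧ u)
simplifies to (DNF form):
(e ∧ u) ∨ ¬v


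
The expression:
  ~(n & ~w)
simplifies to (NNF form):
w | ~n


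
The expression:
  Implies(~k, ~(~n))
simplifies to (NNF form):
k | n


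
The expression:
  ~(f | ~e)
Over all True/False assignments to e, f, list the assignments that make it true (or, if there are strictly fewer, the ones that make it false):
is true only for:
  e=True, f=False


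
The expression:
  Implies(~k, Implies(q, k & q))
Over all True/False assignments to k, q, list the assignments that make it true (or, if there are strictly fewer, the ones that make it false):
is false only for:
  k=False, q=True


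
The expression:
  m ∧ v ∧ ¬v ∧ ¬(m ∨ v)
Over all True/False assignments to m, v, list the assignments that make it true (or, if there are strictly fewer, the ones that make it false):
is never true.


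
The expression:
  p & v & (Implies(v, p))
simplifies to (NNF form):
p & v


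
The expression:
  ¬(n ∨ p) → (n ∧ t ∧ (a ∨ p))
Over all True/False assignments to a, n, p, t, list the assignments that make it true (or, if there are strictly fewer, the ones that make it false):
is false only for:
  a=False, n=False, p=False, t=False;
  a=False, n=False, p=False, t=True;
  a=True, n=False, p=False, t=False;
  a=True, n=False, p=False, t=True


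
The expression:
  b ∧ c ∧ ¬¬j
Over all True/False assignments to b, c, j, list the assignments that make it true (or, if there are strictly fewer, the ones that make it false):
is true only for:
  b=True, c=True, j=True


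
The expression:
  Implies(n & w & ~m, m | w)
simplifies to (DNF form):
True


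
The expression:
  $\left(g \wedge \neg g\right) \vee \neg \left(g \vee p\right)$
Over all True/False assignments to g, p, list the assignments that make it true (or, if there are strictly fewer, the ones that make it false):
is true only for:
  g=False, p=False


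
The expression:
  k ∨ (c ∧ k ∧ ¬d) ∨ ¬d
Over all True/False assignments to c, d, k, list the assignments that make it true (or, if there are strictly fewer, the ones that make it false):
is false only for:
  c=False, d=True, k=False;
  c=True, d=True, k=False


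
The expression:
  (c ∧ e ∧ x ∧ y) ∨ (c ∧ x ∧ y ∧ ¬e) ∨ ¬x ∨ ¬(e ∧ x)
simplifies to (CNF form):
(c ∨ ¬e ∨ ¬x) ∧ (y ∨ ¬e ∨ ¬x)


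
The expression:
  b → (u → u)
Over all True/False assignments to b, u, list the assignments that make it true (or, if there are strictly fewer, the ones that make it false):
is always true.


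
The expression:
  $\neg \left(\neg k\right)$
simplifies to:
$k$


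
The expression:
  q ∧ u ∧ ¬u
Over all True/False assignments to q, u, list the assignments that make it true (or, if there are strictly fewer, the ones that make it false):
is never true.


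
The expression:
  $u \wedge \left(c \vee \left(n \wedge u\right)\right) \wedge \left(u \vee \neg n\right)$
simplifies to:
$u \wedge \left(c \vee n\right)$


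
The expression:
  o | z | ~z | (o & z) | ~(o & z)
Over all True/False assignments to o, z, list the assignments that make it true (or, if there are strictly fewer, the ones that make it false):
is always true.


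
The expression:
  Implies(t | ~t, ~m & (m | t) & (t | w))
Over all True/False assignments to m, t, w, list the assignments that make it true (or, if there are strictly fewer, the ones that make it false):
is true only for:
  m=False, t=True, w=False;
  m=False, t=True, w=True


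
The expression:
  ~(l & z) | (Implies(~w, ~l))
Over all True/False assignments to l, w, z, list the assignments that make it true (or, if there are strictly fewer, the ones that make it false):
is false only for:
  l=True, w=False, z=True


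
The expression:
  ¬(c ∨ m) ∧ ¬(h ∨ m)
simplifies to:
¬c ∧ ¬h ∧ ¬m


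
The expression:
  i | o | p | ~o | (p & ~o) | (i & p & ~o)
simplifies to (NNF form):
True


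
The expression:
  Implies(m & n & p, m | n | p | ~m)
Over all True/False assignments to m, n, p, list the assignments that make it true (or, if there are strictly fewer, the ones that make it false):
is always true.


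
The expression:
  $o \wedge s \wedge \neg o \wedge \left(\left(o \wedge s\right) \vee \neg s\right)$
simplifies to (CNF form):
$\text{False}$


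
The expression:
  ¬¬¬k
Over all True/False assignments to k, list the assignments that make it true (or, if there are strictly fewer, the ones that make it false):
is true only for:
  k=False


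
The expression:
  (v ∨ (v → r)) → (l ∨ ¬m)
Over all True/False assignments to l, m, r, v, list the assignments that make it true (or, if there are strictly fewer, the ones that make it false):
is false only for:
  l=False, m=True, r=False, v=False;
  l=False, m=True, r=False, v=True;
  l=False, m=True, r=True, v=False;
  l=False, m=True, r=True, v=True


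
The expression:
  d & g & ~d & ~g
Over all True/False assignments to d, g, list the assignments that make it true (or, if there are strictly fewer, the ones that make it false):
is never true.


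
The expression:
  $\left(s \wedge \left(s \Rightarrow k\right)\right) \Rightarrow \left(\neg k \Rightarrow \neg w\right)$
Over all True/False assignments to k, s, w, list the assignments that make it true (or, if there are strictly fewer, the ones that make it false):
is always true.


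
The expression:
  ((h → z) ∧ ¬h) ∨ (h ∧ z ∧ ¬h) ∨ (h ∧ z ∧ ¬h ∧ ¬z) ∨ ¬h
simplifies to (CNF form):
¬h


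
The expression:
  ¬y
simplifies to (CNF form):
¬y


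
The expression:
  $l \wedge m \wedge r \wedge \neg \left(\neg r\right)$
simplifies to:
$l \wedge m \wedge r$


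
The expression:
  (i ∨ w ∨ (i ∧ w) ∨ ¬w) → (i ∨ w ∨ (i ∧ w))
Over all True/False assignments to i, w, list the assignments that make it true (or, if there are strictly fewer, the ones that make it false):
is false only for:
  i=False, w=False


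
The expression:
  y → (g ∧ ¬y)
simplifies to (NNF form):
¬y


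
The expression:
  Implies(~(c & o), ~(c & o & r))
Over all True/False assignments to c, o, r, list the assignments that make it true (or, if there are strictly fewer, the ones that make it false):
is always true.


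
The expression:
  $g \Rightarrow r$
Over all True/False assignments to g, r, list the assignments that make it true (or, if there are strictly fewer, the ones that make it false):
is false only for:
  g=True, r=False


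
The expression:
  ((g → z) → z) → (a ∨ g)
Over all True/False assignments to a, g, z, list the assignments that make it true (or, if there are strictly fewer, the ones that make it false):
is false only for:
  a=False, g=False, z=True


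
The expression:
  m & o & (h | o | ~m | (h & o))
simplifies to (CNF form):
m & o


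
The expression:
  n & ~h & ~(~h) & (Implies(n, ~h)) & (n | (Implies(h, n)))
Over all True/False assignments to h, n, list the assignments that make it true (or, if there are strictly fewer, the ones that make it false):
is never true.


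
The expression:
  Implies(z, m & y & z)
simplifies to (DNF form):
~z | (m & y)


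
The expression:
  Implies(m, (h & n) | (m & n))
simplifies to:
n | ~m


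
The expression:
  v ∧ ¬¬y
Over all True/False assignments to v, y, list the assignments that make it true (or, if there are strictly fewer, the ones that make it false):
is true only for:
  v=True, y=True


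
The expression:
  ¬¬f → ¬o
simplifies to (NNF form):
¬f ∨ ¬o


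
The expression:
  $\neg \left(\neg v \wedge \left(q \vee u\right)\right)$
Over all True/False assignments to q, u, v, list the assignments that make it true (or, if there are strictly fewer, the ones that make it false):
is false only for:
  q=False, u=True, v=False;
  q=True, u=False, v=False;
  q=True, u=True, v=False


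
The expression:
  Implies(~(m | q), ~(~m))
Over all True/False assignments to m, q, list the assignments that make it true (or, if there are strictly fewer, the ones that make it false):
is false only for:
  m=False, q=False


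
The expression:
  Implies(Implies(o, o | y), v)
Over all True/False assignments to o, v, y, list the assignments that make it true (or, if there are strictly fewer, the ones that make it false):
is true only for:
  o=False, v=True, y=False;
  o=False, v=True, y=True;
  o=True, v=True, y=False;
  o=True, v=True, y=True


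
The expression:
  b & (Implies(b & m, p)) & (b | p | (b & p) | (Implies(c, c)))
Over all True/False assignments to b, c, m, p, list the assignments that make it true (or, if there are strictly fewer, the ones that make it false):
is true only for:
  b=True, c=False, m=False, p=False;
  b=True, c=False, m=False, p=True;
  b=True, c=False, m=True, p=True;
  b=True, c=True, m=False, p=False;
  b=True, c=True, m=False, p=True;
  b=True, c=True, m=True, p=True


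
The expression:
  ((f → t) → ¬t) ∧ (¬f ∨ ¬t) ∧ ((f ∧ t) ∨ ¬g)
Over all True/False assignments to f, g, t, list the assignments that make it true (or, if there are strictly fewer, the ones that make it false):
is true only for:
  f=False, g=False, t=False;
  f=True, g=False, t=False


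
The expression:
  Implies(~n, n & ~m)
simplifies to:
n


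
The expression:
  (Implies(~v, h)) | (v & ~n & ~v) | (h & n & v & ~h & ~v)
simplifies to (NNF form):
h | v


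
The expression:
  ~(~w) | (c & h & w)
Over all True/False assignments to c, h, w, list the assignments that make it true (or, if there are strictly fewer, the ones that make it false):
is true only for:
  c=False, h=False, w=True;
  c=False, h=True, w=True;
  c=True, h=False, w=True;
  c=True, h=True, w=True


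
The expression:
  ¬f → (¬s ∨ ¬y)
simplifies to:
f ∨ ¬s ∨ ¬y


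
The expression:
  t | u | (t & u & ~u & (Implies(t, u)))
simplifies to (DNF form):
t | u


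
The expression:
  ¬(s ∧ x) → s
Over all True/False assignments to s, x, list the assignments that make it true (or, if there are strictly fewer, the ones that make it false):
is true only for:
  s=True, x=False;
  s=True, x=True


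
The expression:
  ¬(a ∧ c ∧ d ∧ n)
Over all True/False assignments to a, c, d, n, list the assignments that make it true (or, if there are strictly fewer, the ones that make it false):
is false only for:
  a=True, c=True, d=True, n=True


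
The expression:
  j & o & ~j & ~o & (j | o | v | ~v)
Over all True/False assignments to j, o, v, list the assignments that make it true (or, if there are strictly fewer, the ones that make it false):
is never true.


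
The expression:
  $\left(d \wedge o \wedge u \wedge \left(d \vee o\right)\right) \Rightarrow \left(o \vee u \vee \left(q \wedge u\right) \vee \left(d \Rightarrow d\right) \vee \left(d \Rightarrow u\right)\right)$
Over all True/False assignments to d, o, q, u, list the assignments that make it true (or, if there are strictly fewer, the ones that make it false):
is always true.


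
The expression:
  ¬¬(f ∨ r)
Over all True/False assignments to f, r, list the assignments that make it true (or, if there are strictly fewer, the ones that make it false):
is false only for:
  f=False, r=False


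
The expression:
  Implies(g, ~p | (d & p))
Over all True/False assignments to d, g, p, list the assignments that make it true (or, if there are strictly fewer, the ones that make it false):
is false only for:
  d=False, g=True, p=True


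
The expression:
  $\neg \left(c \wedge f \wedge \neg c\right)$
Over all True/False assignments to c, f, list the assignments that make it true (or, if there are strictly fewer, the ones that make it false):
is always true.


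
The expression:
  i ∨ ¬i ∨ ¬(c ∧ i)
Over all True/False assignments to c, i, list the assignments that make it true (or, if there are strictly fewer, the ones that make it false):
is always true.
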